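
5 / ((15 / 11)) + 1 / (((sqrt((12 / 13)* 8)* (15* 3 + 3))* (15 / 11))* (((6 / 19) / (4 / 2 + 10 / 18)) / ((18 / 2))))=4807* sqrt(78) / 103680 + 11 / 3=4.08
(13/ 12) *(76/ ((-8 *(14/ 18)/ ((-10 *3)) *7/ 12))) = 33345/ 49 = 680.51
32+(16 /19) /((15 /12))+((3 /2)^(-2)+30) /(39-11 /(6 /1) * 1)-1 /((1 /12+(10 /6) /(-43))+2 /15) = 90341336 /3241305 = 27.87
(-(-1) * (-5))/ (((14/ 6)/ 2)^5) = -38880/ 16807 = -2.31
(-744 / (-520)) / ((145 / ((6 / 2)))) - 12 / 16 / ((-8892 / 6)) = 43133 / 1432600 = 0.03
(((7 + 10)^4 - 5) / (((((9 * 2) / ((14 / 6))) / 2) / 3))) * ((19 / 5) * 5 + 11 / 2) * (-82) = -1174485508 / 9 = -130498389.78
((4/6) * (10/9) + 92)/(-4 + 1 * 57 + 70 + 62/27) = 0.74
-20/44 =-5/11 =-0.45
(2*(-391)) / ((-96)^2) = -391 / 4608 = -0.08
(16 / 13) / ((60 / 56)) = 224 / 195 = 1.15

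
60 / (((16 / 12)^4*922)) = 1215 / 59008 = 0.02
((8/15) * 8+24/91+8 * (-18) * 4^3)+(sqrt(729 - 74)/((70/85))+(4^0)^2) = -12572291/1365+17 * sqrt(655)/14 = -9179.39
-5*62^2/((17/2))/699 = -38440/11883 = -3.23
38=38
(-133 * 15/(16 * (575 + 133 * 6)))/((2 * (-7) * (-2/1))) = -285/87872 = -0.00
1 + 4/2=3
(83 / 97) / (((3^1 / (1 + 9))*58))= 0.05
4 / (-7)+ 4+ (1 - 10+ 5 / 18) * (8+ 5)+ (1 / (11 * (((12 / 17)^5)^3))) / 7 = -127587972674869929487 / 1186340661243150336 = -107.55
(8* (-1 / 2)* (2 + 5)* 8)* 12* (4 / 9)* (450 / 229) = -537600 / 229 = -2347.60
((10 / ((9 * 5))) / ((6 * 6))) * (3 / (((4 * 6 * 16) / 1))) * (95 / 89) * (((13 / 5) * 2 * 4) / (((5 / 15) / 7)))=1729 / 76896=0.02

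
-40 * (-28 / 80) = 14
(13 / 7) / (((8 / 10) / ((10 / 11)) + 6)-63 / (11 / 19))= -3575 / 196231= -0.02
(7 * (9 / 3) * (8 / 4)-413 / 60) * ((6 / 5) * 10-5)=14749 / 60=245.82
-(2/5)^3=-8/125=-0.06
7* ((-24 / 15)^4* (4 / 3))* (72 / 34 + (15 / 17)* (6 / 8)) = 1806336 / 10625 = 170.01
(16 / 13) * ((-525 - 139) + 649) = -240 / 13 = -18.46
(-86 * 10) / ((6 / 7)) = -3010 / 3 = -1003.33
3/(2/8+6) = 12/25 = 0.48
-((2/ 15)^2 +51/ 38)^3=-2.51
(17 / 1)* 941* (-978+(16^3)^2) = 268369479286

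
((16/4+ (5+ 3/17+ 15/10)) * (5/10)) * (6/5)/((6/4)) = 363/85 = 4.27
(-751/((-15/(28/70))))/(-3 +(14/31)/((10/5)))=-23281/3225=-7.22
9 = 9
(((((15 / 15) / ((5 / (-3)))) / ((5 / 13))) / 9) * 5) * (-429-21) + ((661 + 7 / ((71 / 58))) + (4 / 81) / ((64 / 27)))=3601367 / 3408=1056.74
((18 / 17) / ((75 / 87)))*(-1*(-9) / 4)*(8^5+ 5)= 76983777 / 850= 90569.15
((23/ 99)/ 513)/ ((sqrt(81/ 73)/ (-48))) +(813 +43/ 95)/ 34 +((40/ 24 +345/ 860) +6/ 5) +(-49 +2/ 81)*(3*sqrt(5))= -3967*sqrt(5)/ 27-368*sqrt(73)/ 152361 +22660937/ 833340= -301.36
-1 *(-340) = 340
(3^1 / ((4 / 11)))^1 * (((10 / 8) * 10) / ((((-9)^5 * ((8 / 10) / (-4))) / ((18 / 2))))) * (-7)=-9625 / 17496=-0.55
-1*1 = -1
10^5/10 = 10000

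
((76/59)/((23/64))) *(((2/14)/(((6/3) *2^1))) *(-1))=-1216/9499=-0.13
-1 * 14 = -14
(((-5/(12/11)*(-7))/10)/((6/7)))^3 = 52.44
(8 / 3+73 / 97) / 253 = 995 / 73623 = 0.01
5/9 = 0.56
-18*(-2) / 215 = 0.17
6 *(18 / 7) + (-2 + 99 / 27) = 359 / 21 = 17.10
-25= -25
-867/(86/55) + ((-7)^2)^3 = 10070129/86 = 117094.52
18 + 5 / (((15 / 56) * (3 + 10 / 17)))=4246 / 183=23.20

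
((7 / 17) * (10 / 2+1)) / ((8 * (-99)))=-7 / 2244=-0.00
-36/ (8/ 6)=-27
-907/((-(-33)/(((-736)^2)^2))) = -266145142669312/33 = -8065004323312.48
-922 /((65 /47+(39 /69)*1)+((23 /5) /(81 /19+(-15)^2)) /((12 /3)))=-86830935840 /183947117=-472.04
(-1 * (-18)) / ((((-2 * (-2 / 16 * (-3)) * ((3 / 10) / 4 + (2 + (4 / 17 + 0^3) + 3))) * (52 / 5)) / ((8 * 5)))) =-816000 / 46943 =-17.38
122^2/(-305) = -244/5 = -48.80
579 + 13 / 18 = 10435 / 18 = 579.72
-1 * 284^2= -80656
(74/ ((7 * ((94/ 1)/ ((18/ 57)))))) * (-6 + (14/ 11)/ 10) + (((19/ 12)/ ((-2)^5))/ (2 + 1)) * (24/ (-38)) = -344209/ 1737120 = -0.20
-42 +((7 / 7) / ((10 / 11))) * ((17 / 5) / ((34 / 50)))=-36.50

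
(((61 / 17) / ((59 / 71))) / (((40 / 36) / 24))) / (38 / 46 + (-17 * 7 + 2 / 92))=-21516408 / 27256525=-0.79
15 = 15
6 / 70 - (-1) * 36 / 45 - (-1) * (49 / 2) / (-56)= 251 / 560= 0.45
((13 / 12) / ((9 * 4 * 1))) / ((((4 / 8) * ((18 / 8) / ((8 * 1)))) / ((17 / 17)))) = 52 / 243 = 0.21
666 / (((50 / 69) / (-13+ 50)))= 850149 / 25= 34005.96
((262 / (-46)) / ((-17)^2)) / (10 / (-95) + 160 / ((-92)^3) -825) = 2633362 / 110248937557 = 0.00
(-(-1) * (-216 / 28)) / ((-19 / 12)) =4.87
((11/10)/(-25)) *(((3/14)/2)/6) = -0.00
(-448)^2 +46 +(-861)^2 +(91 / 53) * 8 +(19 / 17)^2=14429931032 / 15317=942085.98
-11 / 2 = -5.50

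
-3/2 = -1.50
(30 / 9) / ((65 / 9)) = 6 / 13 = 0.46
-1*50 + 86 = 36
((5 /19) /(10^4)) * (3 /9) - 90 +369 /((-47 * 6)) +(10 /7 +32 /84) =-3356748671 /37506000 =-89.50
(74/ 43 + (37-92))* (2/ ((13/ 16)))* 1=-73312/ 559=-131.15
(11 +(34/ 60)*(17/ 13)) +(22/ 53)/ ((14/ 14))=251267/ 20670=12.16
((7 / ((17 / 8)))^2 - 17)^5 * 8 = -141751324650661256 / 2015993900449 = -70313.37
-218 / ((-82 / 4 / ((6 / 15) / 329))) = 872 / 67445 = 0.01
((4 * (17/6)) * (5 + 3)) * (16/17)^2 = 4096/51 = 80.31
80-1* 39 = 41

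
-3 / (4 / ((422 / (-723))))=211 / 482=0.44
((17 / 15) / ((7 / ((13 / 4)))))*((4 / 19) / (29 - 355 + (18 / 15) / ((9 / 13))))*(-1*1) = 221 / 646912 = 0.00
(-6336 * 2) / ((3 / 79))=-333696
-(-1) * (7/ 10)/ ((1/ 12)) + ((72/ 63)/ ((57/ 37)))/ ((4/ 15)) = 7436/ 665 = 11.18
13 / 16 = 0.81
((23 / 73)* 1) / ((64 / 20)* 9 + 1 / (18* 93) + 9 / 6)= 96255 / 9256984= 0.01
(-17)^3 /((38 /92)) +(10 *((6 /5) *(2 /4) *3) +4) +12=-225352 /19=-11860.63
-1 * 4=-4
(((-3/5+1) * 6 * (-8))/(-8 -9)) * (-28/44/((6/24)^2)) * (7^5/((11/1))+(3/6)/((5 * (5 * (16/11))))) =-4517762256/257125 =-17570.30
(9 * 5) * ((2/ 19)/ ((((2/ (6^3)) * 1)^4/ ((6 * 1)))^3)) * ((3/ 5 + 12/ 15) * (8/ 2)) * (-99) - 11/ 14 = -379955367233970433377458448236753/ 266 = -1428403636217933960065633000000.00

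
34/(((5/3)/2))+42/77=2274/55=41.35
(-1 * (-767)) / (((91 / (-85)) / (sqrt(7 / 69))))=-5015 * sqrt(483) / 483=-228.19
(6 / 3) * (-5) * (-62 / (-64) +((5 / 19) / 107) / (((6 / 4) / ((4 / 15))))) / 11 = -2837315 / 3220272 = -0.88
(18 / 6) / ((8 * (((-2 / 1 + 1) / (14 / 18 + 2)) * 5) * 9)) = -5 / 216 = -0.02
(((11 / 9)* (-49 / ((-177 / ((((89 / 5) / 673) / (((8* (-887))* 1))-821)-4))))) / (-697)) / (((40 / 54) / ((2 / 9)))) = 10617967484971 / 88374297502800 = 0.12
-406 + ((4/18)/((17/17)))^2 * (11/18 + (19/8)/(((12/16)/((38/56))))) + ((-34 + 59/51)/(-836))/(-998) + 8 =-28796895926611/72378788328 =-397.86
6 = 6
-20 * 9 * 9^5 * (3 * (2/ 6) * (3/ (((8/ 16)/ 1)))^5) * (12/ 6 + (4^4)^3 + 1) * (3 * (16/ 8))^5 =-10782451906810826158080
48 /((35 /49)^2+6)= 2352 /319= 7.37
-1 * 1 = -1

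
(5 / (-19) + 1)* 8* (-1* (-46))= 271.16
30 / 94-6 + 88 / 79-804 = -3002209 / 3713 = -808.57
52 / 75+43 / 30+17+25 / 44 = 64993 / 3300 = 19.69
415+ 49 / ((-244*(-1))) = 101309 / 244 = 415.20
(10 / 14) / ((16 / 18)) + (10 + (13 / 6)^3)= 15857 / 756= 20.97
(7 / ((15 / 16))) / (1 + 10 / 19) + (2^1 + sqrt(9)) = 4303 / 435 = 9.89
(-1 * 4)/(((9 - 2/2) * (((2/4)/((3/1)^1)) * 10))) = -3/10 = -0.30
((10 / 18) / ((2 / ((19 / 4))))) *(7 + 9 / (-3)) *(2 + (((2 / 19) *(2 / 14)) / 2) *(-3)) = 1315 / 126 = 10.44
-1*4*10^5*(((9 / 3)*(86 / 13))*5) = -39692307.69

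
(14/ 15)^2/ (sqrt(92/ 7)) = 98 * sqrt(161)/ 5175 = 0.24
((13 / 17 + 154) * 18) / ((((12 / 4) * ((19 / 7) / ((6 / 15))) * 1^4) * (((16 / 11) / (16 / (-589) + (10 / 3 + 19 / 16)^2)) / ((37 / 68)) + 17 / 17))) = 2491447199729796 / 20590910247605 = 121.00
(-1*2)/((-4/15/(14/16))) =105/16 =6.56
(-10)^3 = -1000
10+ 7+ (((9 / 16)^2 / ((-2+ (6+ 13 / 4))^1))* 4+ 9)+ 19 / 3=45251 / 1392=32.51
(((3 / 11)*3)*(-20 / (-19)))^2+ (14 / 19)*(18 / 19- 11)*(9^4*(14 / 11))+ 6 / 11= -2701737330 / 43681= -61851.54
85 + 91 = 176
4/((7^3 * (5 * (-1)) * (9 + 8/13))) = -0.00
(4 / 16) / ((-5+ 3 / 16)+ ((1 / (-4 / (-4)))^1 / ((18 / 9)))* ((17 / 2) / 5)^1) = -20 / 317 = -0.06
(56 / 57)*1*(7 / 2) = 196 / 57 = 3.44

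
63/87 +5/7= 292/203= 1.44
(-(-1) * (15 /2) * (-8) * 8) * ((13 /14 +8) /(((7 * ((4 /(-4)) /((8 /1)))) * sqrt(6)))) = 40000 * sqrt(6) /49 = 1999.58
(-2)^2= 4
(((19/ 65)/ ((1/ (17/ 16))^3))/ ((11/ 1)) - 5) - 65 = -204911453/ 2928640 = -69.97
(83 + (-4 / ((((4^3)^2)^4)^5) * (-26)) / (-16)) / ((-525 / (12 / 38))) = -293296612753211798710827385123324473627362326881352747048186629414574882803 / 5874766490388127895864464189970204065126383957111433035754340619297960755200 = -0.05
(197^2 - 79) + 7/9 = 348577/9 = 38730.78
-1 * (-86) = 86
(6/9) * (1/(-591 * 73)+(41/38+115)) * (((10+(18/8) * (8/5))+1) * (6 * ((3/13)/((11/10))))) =761214940/535249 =1422.17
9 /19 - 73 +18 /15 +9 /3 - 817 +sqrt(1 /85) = -84106 /95 +sqrt(85) /85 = -885.22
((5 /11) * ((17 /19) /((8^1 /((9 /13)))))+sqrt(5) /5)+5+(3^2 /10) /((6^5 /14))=sqrt(5) /5+59119319 /11737440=5.48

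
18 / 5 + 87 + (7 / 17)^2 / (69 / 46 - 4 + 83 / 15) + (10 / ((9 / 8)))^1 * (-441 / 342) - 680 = -600.81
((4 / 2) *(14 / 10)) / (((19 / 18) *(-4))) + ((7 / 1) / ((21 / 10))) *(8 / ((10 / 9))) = 2217 / 95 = 23.34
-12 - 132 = -144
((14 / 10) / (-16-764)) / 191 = -7 / 744900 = -0.00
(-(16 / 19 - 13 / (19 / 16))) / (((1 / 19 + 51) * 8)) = 12 / 485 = 0.02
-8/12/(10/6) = -2/5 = -0.40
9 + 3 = 12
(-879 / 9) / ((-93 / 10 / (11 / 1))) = 32230 / 279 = 115.52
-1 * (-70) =70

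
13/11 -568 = -6235/11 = -566.82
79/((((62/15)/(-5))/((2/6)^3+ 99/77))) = -246875/1953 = -126.41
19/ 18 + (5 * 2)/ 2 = 6.06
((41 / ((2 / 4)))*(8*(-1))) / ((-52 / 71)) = 11644 / 13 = 895.69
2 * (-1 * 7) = -14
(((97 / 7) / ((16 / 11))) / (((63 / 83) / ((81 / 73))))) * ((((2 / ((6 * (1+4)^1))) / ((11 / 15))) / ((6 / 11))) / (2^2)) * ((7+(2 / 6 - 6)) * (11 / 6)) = 974171 / 686784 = 1.42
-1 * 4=-4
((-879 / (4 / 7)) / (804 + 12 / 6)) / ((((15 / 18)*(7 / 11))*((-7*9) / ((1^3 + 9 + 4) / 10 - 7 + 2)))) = -29007 / 141050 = -0.21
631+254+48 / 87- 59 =23970 / 29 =826.55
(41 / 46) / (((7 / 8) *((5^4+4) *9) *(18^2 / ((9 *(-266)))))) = -1558 / 1171827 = -0.00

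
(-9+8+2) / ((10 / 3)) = 3 / 10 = 0.30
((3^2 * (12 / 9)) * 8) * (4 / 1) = 384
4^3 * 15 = 960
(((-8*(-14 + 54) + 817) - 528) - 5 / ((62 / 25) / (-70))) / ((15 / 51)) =58038 / 155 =374.44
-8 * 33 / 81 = -88 / 27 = -3.26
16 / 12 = 4 / 3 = 1.33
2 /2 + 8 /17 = 25 /17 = 1.47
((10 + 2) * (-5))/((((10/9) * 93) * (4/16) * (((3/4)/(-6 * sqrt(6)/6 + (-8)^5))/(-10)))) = -31457280/31 -960 * sqrt(6)/31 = -1014826.82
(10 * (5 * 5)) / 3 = 250 / 3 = 83.33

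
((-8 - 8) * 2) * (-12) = 384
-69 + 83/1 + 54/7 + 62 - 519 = -435.29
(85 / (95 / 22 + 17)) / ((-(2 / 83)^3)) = -534620845 / 1876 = -284979.13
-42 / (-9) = 14 / 3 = 4.67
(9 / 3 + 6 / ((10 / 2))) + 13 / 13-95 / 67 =1267 / 335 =3.78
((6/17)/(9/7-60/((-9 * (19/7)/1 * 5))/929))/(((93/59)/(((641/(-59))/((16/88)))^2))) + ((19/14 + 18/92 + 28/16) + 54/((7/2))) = 555709388830479/867895550956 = 640.30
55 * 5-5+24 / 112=3783 / 14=270.21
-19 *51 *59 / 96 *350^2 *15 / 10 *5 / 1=-8754309375 / 16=-547144335.94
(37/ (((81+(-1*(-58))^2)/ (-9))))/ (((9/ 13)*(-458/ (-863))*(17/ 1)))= -31931/ 2063290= -0.02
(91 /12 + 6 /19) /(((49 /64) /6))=57632 /931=61.90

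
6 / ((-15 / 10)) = -4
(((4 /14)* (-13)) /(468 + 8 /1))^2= 169 /2775556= 0.00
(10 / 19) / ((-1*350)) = -1 / 665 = -0.00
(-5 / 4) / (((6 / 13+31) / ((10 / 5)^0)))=-65 / 1636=-0.04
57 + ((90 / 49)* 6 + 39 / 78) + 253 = 31509 / 98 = 321.52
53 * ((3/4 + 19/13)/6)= 6095/312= 19.54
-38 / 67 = -0.57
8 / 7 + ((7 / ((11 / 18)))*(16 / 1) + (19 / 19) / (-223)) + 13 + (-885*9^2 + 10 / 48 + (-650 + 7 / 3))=-29727141505 / 412104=-72135.05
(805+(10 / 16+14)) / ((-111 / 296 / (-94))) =616358 / 3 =205452.67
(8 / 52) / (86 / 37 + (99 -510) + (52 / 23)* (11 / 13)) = -1702 / 4500015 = -0.00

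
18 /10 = 9 /5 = 1.80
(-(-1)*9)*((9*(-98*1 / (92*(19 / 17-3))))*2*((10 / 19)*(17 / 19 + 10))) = 3036285 / 5776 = 525.67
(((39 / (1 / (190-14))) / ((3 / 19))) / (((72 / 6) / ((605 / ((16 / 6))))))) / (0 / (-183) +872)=1643785 / 1744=942.54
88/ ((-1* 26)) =-3.38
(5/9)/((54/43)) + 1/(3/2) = 539/486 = 1.11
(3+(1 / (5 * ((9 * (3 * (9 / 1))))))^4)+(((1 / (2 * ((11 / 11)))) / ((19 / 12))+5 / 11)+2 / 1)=2628163742253959 / 455461212380625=5.77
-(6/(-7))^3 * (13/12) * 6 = 4.09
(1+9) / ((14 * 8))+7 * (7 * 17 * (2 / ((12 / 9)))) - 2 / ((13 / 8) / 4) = 906117 / 728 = 1244.67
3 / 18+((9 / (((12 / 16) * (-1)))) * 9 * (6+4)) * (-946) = 6130081 / 6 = 1021680.17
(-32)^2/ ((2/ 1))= 512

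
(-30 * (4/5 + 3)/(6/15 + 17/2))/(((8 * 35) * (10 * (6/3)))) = -57/24920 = -0.00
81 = 81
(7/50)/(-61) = -7/3050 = -0.00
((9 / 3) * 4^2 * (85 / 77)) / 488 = 510 / 4697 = 0.11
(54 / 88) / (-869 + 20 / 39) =-1053 / 1490324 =-0.00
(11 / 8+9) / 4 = 83 / 32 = 2.59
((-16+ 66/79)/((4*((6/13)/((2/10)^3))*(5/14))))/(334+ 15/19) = -1035671/1884446250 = -0.00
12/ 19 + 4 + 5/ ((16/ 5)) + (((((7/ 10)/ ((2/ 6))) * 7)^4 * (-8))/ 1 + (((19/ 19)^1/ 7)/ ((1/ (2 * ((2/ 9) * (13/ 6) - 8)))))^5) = -1018539143133900559/ 2726292330000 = -373598.65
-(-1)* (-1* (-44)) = 44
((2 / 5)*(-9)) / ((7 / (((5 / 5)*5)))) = -18 / 7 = -2.57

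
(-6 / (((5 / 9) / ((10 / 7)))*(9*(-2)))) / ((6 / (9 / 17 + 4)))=11 / 17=0.65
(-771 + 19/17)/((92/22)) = -71984/391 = -184.10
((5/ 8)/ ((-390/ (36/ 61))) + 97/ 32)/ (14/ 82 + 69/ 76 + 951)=59902763/ 18820598888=0.00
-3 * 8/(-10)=12/5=2.40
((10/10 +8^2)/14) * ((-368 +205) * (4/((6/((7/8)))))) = -10595/24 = -441.46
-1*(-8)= 8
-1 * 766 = -766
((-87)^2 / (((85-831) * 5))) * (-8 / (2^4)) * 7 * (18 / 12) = 158949 / 14920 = 10.65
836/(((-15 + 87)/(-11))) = -2299/18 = -127.72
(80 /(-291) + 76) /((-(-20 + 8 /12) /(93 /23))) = 1024674 /64699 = 15.84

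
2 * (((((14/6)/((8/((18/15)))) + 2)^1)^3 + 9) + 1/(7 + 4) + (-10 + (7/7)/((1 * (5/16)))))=30.54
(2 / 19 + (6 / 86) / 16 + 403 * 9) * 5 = 237067885 / 13072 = 18135.55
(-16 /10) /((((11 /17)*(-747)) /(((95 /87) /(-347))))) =-2584 /248063013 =-0.00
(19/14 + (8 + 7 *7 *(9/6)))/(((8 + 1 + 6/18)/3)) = 1305/49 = 26.63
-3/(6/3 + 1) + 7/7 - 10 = -10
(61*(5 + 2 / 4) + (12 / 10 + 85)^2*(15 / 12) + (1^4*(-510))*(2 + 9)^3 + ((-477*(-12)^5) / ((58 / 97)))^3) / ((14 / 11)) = 6145676550515490187812524.00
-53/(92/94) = -2491/46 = -54.15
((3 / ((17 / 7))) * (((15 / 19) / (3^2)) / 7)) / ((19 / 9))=45 / 6137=0.01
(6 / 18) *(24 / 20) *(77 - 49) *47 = 2632 / 5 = 526.40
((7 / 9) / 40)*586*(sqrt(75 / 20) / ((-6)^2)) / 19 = 2051*sqrt(15) / 246240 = 0.03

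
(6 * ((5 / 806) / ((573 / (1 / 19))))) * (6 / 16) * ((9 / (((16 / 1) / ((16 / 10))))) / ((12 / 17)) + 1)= 0.00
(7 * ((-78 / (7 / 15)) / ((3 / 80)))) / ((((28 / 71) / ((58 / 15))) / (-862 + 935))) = -156319280 / 7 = -22331325.71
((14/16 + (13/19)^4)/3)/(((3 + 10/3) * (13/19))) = 1140735/13553384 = 0.08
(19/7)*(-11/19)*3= -33/7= -4.71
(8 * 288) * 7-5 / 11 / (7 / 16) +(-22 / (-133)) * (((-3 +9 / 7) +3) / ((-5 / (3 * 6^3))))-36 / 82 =33798235846 / 2099405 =16098.96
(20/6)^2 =100/9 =11.11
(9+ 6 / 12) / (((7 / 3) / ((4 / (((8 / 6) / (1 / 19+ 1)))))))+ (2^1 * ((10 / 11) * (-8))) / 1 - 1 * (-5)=255 / 77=3.31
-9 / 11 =-0.82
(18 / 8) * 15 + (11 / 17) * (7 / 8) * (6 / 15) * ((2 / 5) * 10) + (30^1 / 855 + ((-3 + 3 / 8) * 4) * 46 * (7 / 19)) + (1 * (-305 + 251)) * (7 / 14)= -3299569 / 19380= -170.26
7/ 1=7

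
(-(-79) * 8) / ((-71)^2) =632 / 5041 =0.13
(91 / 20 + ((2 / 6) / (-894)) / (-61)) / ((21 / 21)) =7443901 / 1636020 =4.55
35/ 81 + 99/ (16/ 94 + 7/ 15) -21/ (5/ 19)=13834319/ 181845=76.08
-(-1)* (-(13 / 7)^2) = -3.45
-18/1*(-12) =216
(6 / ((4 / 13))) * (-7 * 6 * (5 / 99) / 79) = -455 / 869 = -0.52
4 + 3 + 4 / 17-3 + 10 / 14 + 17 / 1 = 2612 / 119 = 21.95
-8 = -8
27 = 27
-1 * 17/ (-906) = 17/ 906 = 0.02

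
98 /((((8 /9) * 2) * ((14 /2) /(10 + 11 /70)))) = 6399 /80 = 79.99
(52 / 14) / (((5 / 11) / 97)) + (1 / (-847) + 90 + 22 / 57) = 213155009 / 241395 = 883.01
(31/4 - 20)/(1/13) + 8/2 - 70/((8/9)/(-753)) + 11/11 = 118289/2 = 59144.50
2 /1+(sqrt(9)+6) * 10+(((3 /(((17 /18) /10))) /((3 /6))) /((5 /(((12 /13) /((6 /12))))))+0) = 25516 /221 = 115.46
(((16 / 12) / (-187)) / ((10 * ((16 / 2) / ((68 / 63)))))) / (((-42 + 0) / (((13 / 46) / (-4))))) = -13 / 80332560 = -0.00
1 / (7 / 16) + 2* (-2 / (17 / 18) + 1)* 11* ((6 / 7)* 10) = -3544 / 17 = -208.47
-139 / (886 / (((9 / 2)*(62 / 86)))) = -0.51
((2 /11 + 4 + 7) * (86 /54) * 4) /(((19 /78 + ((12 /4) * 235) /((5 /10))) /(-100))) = -18335200 /3629967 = -5.05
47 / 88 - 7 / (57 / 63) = -12043 / 1672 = -7.20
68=68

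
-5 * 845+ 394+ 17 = -3814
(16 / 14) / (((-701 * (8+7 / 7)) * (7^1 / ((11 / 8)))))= -11 / 309141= -0.00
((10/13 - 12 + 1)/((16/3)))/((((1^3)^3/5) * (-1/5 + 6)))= -9975/6032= -1.65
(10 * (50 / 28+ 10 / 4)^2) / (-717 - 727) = -2250 / 17689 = -0.13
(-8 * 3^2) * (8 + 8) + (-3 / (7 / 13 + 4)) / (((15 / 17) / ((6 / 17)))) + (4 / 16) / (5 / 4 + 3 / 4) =-2719049 / 2360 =-1152.14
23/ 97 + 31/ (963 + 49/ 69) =0.27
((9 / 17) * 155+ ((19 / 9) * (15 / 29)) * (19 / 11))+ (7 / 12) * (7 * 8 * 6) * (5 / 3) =6680240 / 16269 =410.61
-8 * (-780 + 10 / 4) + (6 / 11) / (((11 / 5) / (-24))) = 751900 / 121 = 6214.05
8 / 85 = 0.09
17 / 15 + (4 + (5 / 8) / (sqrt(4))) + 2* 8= 5147 / 240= 21.45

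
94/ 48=47/ 24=1.96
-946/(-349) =946/349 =2.71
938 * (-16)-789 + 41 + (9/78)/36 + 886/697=-3426085655/217464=-15754.73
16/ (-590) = -8/ 295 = -0.03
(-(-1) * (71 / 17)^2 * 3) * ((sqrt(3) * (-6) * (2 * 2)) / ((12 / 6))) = -181476 * sqrt(3) / 289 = -1087.63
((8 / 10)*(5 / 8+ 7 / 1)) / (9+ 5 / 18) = 549 / 835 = 0.66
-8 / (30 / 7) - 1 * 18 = -298 / 15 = -19.87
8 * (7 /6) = 28 /3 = 9.33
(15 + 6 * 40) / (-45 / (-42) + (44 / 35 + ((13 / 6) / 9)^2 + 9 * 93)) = 26025300 / 85667789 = 0.30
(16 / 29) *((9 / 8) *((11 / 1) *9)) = 1782 / 29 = 61.45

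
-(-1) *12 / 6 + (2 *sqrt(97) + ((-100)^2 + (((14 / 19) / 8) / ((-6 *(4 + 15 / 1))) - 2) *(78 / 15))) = 2 *sqrt(97) + 43283593 / 4332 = 10011.29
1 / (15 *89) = 1 / 1335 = 0.00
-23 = -23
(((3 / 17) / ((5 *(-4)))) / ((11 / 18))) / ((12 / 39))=-0.05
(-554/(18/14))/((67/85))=-329630/603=-546.65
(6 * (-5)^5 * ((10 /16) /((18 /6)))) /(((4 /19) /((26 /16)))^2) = -953265625 /4096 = -232730.87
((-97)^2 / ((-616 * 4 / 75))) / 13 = -705675 / 32032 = -22.03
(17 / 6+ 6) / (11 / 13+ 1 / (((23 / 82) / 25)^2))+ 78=25571097773 / 327829914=78.00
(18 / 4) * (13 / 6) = 39 / 4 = 9.75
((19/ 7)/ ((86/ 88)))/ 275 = 76/ 7525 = 0.01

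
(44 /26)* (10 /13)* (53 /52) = 2915 /2197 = 1.33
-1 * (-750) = 750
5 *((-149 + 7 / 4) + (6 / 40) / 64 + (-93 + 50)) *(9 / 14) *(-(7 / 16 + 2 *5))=366006051 / 57344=6382.64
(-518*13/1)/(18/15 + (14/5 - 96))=3367/46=73.20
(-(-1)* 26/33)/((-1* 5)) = -26/165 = -0.16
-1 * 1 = -1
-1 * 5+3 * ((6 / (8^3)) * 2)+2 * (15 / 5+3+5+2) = 2697 / 128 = 21.07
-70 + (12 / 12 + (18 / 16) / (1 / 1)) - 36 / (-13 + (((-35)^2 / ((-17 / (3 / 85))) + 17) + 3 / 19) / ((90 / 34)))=-27420639 / 434824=-63.06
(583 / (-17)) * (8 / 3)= -4664 / 51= -91.45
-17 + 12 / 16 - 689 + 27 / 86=-121249 / 172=-704.94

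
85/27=3.15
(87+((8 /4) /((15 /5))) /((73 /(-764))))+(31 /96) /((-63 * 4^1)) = 141319337 /1766016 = 80.02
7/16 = 0.44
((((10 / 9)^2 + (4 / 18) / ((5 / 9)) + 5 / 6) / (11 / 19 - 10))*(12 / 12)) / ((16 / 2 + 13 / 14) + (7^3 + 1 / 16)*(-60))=531734 / 41764007025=0.00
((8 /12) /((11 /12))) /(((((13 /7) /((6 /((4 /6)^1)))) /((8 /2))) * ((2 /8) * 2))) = 4032 /143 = 28.20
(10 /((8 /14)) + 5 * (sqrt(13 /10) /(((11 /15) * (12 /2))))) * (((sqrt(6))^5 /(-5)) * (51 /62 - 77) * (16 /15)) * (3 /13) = 340056 * sqrt(6) * (sqrt(130) + 154) /22165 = 6215.82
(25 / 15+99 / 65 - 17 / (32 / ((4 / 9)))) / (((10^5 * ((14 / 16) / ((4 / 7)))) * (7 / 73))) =1009079 / 5016375000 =0.00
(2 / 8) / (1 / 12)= 3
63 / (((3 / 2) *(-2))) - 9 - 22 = -52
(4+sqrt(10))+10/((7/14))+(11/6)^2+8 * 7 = sqrt(10)+3001/36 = 86.52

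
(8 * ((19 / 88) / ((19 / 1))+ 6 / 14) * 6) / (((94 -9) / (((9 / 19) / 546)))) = 2439 / 11316305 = 0.00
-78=-78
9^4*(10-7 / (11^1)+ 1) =747954 / 11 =67995.82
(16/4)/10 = 2/5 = 0.40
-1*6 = -6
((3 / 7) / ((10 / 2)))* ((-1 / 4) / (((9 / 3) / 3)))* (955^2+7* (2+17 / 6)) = -5472353 / 280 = -19544.12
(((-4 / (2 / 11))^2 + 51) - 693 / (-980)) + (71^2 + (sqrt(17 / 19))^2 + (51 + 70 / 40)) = 3744184 / 665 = 5630.35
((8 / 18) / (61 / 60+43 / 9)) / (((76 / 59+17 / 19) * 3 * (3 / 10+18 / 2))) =896800 / 712069659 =0.00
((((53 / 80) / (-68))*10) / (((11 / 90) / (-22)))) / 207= 265 / 3128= 0.08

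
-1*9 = -9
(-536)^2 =287296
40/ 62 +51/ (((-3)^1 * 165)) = 2773/ 5115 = 0.54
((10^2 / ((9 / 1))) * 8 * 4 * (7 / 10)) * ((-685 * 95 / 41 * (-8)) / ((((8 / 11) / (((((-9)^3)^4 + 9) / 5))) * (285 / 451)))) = 1165256568347132800 / 3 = 388418856115710933.33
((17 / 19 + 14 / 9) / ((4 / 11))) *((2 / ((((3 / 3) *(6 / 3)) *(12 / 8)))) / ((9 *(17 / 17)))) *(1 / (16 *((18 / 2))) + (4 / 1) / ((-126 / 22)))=-0.35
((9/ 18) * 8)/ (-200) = -1/ 50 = -0.02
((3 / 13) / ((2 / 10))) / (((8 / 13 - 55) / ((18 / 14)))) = -135 / 4949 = -0.03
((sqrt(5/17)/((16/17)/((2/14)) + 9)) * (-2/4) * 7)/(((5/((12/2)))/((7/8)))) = -147 * sqrt(85)/10600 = -0.13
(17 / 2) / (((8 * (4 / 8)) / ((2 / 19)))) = 17 / 76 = 0.22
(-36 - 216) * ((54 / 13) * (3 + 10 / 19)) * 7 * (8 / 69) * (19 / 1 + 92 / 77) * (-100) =378066528000 / 62491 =6049935.64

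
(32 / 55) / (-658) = -16 / 18095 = -0.00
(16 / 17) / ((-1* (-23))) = 16 / 391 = 0.04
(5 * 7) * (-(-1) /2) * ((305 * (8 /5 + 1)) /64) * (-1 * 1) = -27755 /128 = -216.84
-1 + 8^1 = 7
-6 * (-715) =4290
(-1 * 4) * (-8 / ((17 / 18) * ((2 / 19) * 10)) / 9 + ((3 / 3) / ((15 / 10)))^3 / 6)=23264 / 6885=3.38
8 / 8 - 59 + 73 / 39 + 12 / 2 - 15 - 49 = -4451 / 39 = -114.13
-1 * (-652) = 652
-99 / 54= -11 / 6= -1.83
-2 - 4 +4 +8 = 6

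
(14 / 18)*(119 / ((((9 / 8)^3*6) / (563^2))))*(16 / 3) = 1081488084992 / 59049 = 18315095.68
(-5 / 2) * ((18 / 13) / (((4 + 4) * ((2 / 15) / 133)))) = -89775 / 208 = -431.61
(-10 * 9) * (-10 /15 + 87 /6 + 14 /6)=-1455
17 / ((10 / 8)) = 68 / 5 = 13.60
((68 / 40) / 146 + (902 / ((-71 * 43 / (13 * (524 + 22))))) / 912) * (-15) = 290630139 / 8469022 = 34.32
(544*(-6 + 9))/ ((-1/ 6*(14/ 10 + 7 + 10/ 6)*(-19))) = 146880/ 2869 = 51.20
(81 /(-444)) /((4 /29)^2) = -22707 /2368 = -9.59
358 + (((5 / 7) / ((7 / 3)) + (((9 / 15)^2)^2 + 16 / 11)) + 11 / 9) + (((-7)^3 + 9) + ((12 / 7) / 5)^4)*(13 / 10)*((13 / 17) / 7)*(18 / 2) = -5813903551748 / 88394315625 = -65.77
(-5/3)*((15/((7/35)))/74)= -125/74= -1.69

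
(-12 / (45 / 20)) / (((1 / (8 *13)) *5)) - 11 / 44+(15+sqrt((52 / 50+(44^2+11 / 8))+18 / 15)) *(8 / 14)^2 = -312479 / 2940+4 *sqrt(775846) / 245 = -91.90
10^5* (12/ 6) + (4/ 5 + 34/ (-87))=87000178/ 435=200000.41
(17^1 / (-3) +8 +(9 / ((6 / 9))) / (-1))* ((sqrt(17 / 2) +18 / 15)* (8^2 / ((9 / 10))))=-10720* sqrt(34) / 27 - 8576 / 9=-3267.99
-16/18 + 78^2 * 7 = 383284/9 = 42587.11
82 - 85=-3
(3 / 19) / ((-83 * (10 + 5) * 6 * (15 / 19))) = -1 / 37350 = -0.00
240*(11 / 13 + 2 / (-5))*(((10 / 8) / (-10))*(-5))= 870 / 13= 66.92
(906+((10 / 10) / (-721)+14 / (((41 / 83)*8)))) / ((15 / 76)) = 681136073 / 147805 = 4608.34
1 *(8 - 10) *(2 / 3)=-4 / 3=-1.33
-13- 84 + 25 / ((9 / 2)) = -823 / 9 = -91.44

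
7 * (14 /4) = 24.50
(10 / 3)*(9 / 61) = 30 / 61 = 0.49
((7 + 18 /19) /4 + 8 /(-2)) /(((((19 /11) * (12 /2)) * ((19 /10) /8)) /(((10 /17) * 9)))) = -29700 /6859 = -4.33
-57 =-57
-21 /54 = -7 /18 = -0.39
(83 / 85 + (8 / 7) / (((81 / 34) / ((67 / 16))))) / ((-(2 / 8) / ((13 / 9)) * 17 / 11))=-82297072 / 7373835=-11.16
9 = 9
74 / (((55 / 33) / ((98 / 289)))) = 21756 / 1445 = 15.06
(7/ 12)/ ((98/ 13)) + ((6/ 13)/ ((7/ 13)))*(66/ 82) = 755/ 984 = 0.77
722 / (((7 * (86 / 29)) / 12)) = 125628 / 301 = 417.37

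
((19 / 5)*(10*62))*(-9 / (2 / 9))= -95418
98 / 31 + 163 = 5151 / 31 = 166.16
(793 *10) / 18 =3965 / 9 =440.56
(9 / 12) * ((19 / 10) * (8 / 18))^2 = 361 / 675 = 0.53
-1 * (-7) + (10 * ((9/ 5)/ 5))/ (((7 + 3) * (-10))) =1741/ 250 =6.96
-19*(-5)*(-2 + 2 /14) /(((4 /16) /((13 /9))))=-1019.37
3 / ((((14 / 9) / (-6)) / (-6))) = 486 / 7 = 69.43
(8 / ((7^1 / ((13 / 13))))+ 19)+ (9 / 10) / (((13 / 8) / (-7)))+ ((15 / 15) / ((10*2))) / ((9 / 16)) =66973 / 4095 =16.35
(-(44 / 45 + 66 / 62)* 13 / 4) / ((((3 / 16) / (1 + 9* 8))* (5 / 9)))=-10814804 / 2325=-4651.53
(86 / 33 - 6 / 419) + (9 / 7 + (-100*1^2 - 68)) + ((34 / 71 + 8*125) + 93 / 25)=144325512242 / 171800475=840.08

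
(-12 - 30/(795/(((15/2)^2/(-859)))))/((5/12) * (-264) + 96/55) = 60083265/542135516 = 0.11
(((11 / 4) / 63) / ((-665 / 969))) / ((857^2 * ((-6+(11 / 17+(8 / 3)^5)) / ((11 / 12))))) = -0.00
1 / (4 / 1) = 1 / 4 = 0.25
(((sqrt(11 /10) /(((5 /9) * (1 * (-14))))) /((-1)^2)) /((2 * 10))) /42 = -3 * sqrt(110) /196000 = -0.00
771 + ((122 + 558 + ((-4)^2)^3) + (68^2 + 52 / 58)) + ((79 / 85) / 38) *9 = 952822169 / 93670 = 10172.12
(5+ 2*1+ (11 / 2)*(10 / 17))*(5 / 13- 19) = -42108 / 221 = -190.53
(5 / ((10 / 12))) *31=186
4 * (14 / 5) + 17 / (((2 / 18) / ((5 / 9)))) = 481 / 5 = 96.20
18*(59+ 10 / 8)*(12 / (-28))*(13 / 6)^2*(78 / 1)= -4765293 / 28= -170189.04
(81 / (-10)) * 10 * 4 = -324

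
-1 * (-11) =11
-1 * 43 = -43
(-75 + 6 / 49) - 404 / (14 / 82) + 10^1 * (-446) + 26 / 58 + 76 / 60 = -147061741 / 21315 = -6899.45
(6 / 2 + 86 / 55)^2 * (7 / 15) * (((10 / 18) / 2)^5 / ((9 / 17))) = 187427975 / 6173218656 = 0.03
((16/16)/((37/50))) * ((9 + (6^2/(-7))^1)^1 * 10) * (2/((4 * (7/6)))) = 40500/1813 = 22.34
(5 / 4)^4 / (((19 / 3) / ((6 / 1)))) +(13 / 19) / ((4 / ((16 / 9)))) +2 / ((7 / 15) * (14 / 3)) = 3.54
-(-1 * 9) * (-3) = -27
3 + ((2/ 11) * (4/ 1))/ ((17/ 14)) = 673/ 187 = 3.60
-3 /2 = -1.50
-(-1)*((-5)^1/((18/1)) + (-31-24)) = -995/18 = -55.28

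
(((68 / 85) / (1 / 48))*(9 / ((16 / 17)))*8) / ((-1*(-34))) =432 / 5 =86.40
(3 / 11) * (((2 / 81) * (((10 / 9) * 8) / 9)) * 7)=1120 / 24057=0.05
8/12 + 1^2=1.67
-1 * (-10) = 10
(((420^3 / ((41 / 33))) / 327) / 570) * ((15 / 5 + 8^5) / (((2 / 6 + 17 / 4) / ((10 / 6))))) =323725046400 / 84911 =3812521.89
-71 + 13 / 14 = -981 / 14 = -70.07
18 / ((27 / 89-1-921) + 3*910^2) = 1602 / 221020669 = 0.00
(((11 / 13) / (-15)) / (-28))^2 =121 / 29811600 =0.00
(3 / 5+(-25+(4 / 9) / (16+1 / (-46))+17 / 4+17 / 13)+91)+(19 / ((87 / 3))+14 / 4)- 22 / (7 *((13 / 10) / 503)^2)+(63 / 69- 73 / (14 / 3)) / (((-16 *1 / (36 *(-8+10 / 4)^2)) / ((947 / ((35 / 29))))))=1509065025283747 / 4772240928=316217.28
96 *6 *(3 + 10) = 7488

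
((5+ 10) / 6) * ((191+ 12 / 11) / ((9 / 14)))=73955 / 99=747.02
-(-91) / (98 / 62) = 403 / 7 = 57.57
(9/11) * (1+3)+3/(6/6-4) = 25/11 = 2.27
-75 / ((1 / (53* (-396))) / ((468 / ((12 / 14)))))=859458600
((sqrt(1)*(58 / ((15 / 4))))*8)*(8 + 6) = 1732.27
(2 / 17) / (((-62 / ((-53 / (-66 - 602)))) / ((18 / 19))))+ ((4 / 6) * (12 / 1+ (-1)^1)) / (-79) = -73688573 / 792609054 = -0.09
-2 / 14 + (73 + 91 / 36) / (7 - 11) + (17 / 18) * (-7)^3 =-345713 / 1008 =-342.97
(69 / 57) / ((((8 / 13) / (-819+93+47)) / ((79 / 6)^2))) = -1267054061 / 5472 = -231552.28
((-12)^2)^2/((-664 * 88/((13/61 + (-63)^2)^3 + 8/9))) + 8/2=-4598834366274786668/207233653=-22191542250.50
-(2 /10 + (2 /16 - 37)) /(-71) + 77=217213 /2840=76.48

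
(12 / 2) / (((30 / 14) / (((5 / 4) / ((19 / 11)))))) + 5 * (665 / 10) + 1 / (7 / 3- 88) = 1633435 / 4883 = 334.51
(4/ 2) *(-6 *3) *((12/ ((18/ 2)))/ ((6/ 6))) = -48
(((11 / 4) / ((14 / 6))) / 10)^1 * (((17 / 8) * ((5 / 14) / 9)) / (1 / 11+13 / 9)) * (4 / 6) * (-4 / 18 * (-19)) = 2057 / 112896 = 0.02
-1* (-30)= 30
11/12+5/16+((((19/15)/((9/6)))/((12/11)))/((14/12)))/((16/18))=3319/1680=1.98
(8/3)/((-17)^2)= 8/867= 0.01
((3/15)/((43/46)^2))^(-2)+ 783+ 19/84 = 75438947449/94026576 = 802.32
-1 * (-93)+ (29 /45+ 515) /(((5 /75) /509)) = 11811115 /3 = 3937038.33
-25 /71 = -0.35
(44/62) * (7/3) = 154/93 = 1.66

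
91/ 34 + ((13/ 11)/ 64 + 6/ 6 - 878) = -10463683/ 11968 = -874.31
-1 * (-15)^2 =-225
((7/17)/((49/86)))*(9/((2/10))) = 3870/119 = 32.52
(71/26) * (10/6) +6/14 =2719/546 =4.98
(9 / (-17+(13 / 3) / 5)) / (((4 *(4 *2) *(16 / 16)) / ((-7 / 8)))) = 945 / 61952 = 0.02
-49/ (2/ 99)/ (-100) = 4851/ 200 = 24.26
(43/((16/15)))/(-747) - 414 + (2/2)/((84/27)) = -11538173/27888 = -413.73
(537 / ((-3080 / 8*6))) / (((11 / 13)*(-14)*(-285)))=-2327 / 33795300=-0.00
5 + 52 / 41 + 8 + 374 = 15919 / 41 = 388.27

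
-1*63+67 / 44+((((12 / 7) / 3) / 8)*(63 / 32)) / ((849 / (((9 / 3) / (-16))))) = -195971939 / 3187712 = -61.48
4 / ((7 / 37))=148 / 7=21.14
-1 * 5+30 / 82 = -190 / 41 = -4.63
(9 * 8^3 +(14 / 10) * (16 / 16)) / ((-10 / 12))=-138282 / 25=-5531.28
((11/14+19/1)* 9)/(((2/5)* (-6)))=-4155/56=-74.20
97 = 97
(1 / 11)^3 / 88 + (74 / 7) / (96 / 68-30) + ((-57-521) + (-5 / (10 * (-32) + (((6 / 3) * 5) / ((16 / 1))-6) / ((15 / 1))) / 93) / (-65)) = -1785224955816419875 / 3086649801347112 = -578.37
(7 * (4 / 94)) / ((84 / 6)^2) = 1 / 658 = 0.00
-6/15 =-0.40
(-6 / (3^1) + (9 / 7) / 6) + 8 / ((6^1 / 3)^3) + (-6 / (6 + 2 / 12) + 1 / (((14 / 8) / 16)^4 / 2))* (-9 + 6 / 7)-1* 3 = -141527448833 / 1243718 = -113793.84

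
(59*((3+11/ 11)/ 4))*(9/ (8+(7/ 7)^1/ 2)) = 1062/ 17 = 62.47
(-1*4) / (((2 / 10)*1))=-20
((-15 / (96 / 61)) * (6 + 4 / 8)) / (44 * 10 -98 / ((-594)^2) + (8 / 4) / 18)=-349748685 / 2484591136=-0.14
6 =6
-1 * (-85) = 85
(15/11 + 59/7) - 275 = -20421/77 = -265.21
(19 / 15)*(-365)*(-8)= 11096 / 3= 3698.67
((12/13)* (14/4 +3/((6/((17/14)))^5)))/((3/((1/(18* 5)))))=976111837/81551328768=0.01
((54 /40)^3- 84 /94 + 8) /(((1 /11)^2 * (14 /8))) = 435249221 /658000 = 661.47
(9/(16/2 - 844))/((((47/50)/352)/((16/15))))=-3840/893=-4.30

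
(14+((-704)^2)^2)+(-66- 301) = 245635219103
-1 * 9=-9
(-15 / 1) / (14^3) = -15 / 2744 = -0.01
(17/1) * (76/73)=1292/73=17.70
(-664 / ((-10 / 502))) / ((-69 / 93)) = -5166584 / 115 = -44926.82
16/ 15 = 1.07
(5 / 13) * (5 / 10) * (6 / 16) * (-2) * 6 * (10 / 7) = -225 / 182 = -1.24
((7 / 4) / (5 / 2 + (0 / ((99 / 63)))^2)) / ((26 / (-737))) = -5159 / 260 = -19.84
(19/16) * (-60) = -285/4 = -71.25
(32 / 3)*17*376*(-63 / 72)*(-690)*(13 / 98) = 38224160 / 7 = 5460594.29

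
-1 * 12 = -12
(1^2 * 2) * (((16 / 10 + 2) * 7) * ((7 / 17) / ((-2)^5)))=-441 / 680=-0.65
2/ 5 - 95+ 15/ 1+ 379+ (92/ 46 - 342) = -203/ 5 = -40.60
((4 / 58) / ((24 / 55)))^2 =3025 / 121104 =0.02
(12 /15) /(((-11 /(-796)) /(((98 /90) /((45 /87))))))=4524464 /37125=121.87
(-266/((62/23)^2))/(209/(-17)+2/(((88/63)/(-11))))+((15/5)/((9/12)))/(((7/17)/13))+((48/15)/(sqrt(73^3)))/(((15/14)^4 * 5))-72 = 614656 * sqrt(73)/6744515625+713143226/12828389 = 55.59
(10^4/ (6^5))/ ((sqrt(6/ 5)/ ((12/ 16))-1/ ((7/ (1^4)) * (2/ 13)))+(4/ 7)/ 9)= 2384375/ 2968353+245000 * sqrt(30)/ 989451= 2.16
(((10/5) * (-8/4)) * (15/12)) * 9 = -45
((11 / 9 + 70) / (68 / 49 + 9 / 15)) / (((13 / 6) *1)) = 314090 / 18993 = 16.54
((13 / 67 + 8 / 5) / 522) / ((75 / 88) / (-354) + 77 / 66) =3120392 / 1057060005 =0.00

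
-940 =-940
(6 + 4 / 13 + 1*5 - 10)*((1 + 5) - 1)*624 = 4080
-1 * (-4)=4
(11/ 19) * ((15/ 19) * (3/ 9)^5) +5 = 146260/ 29241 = 5.00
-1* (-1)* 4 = 4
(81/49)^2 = 6561/2401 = 2.73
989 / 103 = 9.60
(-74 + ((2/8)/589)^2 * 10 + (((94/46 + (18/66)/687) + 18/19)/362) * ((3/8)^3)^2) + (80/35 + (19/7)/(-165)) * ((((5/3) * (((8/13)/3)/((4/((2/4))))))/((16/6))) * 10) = -57514985624104128296623/781068263203406610432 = -73.64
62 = 62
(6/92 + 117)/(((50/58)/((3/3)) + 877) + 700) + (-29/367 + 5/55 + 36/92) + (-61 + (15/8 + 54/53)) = -51907324625191/900719324296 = -57.63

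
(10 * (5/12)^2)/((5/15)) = 125/24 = 5.21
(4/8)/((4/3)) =3/8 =0.38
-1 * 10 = -10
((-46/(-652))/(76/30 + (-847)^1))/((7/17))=-5865/28906094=-0.00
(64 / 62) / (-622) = -16 / 9641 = -0.00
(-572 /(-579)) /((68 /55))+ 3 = 37394 /9843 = 3.80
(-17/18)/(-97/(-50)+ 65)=-0.01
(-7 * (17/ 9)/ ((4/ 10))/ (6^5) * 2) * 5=-0.04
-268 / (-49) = 268 / 49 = 5.47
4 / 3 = 1.33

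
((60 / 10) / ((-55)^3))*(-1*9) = 54 / 166375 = 0.00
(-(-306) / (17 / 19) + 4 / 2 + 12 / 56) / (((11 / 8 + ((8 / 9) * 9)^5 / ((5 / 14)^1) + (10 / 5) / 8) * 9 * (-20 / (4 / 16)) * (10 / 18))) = -4819 / 513811340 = -0.00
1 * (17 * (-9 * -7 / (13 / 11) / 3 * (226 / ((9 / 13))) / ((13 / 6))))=591668 / 13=45512.92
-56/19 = -2.95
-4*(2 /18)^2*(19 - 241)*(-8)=-2368 /27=-87.70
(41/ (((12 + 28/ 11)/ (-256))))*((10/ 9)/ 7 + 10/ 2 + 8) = -2991032/ 315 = -9495.34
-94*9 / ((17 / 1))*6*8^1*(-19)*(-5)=-3857760 / 17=-226927.06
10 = 10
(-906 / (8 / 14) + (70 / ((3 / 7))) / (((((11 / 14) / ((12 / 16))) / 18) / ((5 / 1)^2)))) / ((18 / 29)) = 14583317 / 132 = 110479.67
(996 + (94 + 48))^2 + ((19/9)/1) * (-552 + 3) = 1293885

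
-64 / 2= -32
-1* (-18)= 18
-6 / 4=-3 / 2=-1.50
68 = 68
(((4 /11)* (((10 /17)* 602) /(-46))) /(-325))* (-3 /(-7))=1032 /279565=0.00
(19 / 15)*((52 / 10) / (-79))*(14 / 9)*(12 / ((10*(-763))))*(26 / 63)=0.00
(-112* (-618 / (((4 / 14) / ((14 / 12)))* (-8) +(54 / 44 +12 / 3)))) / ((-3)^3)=-24871616 / 31707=-784.42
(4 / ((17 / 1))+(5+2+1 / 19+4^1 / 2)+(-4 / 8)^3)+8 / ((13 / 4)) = 390489 / 33592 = 11.62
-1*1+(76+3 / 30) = 751 / 10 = 75.10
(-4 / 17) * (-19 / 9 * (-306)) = -152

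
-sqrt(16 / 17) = -4 * sqrt(17) / 17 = -0.97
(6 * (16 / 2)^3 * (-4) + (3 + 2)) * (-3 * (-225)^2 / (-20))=-373096125 / 4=-93274031.25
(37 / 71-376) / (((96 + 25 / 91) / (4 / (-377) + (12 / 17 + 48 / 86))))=-64460608912 / 13186435169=-4.89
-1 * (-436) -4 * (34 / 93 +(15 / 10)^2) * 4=394.15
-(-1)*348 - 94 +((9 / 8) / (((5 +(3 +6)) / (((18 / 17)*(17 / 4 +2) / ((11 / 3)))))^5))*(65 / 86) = 687733842614386825317227 / 2707613230868702937088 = 254.00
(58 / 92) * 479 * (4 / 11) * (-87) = -2417034 / 253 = -9553.49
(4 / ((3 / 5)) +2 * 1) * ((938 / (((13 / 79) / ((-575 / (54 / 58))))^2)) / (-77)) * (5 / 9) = -2325362508537500 / 2814669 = -826158425.21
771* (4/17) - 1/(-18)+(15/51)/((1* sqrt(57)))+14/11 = 5* sqrt(57)/969+615103/3366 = 182.78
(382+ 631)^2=1026169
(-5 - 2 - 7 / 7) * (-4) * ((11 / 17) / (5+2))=352 / 119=2.96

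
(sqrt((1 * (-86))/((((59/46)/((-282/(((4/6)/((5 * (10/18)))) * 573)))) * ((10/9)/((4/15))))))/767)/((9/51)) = 34 * sqrt(1047633854)/25929969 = 0.04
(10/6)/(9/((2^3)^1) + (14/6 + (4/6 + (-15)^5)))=-40/18224901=-0.00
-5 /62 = -0.08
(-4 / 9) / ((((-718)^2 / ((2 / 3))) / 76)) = -152 / 3479787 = -0.00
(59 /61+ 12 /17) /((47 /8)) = 13880 /48739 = 0.28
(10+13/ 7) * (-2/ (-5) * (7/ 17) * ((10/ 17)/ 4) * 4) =332/ 289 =1.15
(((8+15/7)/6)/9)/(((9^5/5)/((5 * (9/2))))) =0.00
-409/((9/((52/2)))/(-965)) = 10261810/9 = 1140201.11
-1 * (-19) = 19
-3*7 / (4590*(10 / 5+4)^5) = -7 / 11897280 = -0.00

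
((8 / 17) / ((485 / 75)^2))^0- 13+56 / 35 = -52 / 5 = -10.40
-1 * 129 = -129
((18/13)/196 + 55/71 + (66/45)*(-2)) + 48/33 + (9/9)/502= -0.70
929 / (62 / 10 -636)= -4645 / 3149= -1.48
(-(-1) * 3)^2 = 9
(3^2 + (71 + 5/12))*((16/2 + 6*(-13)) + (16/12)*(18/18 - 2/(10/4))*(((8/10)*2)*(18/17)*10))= -537119/102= -5265.87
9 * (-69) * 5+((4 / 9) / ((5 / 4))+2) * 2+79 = -3021.29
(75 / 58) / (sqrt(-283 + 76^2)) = 0.02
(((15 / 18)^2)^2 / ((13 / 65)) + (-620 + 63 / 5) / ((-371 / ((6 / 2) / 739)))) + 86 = 157084598801 / 1776615120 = 88.42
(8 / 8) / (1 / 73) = 73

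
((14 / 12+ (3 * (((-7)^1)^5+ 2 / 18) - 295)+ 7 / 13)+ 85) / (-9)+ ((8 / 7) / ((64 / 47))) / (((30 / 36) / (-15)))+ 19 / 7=5613.05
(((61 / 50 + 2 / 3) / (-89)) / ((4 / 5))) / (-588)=283 / 6279840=0.00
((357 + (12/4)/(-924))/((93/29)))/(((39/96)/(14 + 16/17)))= 6479428240/1582581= 4094.22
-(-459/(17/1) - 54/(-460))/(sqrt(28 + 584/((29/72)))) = 6183 *sqrt(310735)/4928900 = 0.70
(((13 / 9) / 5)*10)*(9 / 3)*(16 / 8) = 52 / 3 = 17.33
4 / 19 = 0.21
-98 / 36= -49 / 18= -2.72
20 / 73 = 0.27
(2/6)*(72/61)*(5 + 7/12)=134/61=2.20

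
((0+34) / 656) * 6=51 / 164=0.31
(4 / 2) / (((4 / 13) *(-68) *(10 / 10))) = -0.10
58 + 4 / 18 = 524 / 9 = 58.22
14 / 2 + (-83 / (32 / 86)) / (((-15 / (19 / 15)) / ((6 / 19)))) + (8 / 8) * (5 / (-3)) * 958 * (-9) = 8629769 / 600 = 14382.95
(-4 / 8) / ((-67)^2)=-1 / 8978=-0.00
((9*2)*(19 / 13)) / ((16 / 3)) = 513 / 104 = 4.93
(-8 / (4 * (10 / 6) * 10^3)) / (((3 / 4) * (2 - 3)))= 0.00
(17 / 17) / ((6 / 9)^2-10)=-9 / 86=-0.10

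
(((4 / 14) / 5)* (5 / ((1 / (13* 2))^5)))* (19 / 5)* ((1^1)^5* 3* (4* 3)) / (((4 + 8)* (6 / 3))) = 677238432 / 35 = 19349669.49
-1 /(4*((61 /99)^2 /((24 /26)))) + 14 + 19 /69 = 45618598 /3337737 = 13.67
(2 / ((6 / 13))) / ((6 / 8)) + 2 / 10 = 269 / 45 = 5.98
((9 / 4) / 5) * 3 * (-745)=-4023 / 4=-1005.75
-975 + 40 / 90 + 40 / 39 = -113903 / 117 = -973.53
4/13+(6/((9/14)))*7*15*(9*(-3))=-343976/13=-26459.69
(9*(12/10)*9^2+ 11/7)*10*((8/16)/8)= 30673/56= 547.73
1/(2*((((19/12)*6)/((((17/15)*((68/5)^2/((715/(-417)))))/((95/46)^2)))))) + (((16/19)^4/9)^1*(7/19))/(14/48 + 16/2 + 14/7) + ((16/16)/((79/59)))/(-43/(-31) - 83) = -1737072073978729031/1145997966197906250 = -1.52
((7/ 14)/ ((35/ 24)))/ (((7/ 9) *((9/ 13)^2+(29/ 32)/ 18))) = 10513152/ 12631465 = 0.83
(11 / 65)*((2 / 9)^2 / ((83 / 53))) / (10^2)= 583 / 10924875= 0.00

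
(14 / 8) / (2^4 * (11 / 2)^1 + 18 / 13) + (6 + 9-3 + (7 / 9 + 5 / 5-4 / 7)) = 553267 / 41832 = 13.23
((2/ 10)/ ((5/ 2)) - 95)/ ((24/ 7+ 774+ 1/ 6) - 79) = -99666/ 733525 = -0.14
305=305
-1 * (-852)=852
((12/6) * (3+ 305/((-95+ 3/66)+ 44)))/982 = -3347/550411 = -0.01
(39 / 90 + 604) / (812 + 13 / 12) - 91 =-4403169 / 48785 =-90.26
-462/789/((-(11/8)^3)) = 7168/31823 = 0.23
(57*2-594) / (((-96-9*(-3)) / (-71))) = -11360 / 23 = -493.91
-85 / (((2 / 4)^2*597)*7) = -340 / 4179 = -0.08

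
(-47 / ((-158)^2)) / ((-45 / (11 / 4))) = 517 / 4493520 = 0.00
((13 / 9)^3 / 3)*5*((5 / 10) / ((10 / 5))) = 10985 / 8748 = 1.26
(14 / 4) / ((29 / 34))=119 / 29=4.10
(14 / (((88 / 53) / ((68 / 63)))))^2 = 811801 / 9801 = 82.83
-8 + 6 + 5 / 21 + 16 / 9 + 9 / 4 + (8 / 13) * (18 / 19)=177325 / 62244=2.85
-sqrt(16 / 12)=-2*sqrt(3) / 3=-1.15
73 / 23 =3.17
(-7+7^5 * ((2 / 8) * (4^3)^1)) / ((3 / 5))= 448175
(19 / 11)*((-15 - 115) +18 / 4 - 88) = -8113 / 22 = -368.77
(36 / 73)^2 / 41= 1296 / 218489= 0.01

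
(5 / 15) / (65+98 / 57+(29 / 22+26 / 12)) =209 / 44018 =0.00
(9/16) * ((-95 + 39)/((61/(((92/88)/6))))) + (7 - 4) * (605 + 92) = 11224005/5368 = 2090.91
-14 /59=-0.24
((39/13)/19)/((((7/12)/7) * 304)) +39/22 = 28257/15884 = 1.78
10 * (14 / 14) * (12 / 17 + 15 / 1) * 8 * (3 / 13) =64080 / 221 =289.95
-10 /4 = -5 /2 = -2.50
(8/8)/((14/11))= 11/14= 0.79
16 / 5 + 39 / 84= 3.66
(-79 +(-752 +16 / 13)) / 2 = -10787 / 26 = -414.88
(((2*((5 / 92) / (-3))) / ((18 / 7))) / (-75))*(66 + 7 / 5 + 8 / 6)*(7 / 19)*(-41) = -0.20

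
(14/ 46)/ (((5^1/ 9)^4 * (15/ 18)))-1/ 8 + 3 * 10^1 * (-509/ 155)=-1689938749/ 17825000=-94.81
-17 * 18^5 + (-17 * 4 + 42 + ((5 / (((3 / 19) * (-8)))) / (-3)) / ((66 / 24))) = -6360290941 / 198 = -32122681.52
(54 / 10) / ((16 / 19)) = 6.41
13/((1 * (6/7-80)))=-91/554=-0.16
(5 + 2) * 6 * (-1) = -42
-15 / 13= -1.15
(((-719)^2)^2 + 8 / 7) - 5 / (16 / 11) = 267248675518.71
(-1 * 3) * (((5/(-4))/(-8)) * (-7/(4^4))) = 105/8192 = 0.01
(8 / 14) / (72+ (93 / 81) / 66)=7128 / 898345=0.01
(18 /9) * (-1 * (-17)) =34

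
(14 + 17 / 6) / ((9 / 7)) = 707 / 54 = 13.09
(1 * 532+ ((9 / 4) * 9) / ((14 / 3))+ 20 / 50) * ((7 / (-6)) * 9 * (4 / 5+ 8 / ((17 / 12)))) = -61767957 / 1700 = -36334.09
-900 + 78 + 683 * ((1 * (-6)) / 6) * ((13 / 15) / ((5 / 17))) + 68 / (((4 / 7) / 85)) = 546032 / 75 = 7280.43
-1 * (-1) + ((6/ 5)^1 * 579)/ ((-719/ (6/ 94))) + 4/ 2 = 496473/ 168965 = 2.94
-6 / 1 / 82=-3 / 41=-0.07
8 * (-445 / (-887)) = 3560 / 887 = 4.01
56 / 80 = 7 / 10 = 0.70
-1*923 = -923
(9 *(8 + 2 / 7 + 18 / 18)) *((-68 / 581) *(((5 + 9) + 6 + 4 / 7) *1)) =-5728320 / 28469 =-201.21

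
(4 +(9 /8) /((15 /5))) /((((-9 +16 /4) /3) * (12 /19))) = -133 /32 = -4.16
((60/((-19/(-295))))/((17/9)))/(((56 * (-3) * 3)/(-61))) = 269925/4522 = 59.69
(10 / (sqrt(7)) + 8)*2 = 20*sqrt(7) / 7 + 16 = 23.56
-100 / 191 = -0.52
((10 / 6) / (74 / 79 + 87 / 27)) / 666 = 0.00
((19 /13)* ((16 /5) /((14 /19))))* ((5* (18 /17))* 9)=467856 /1547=302.43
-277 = -277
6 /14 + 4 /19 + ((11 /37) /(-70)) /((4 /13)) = 123083 /196840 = 0.63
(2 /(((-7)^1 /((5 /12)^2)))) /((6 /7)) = -25 /432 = -0.06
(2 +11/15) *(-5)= -13.67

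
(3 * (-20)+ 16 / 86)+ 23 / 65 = -166191 / 2795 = -59.46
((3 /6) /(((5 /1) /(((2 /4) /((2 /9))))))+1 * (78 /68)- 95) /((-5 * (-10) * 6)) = -63667 /204000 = -0.31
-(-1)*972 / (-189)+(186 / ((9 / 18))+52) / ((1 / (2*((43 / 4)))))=63776 / 7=9110.86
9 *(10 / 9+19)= 181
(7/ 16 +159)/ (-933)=-2551/ 14928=-0.17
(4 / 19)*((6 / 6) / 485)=4 / 9215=0.00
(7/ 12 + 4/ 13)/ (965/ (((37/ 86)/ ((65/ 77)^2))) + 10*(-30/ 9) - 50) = 30492847/ 51846860000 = 0.00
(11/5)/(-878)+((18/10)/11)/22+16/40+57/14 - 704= -2601059733/3718330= -699.52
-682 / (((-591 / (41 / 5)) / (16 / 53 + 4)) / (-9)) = -19126008 / 52205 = -366.36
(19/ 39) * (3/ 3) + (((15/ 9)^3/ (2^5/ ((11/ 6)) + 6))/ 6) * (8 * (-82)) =-2865323/ 135837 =-21.09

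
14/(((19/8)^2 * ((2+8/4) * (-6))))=-112/1083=-0.10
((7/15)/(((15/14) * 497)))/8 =7/63900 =0.00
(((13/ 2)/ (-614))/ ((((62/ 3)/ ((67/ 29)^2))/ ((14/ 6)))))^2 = 166871433001/ 4099889050701376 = 0.00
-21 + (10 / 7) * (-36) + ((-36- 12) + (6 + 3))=-780 / 7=-111.43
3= 3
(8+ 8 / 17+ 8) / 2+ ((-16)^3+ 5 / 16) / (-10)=1136427 / 2720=417.80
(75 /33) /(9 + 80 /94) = 1175 /5093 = 0.23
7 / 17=0.41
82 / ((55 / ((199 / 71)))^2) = 3247282 / 15249025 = 0.21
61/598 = 0.10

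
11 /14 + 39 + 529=7963 /14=568.79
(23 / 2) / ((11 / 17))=391 / 22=17.77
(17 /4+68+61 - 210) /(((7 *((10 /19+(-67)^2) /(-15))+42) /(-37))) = -3237315 /2340548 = -1.38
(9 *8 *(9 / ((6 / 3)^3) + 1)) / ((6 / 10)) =255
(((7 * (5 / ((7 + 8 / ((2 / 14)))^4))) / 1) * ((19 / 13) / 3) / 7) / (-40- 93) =-5 / 4300558353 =-0.00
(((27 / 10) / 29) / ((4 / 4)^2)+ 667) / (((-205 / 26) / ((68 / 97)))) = -171015988 / 2883325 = -59.31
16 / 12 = 1.33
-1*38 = -38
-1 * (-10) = 10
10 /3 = 3.33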